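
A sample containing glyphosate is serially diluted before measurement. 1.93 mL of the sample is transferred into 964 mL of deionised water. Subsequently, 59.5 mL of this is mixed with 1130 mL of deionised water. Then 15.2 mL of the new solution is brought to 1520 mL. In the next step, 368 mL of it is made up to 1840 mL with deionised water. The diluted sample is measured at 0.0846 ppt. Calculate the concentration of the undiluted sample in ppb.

423 ppb

Overall dilution factor = 500.5 × 19.99 × 100 × 5 = 5.00 × 10⁶.
Original = 0.0846 ppt × 5.00 × 10⁶ = 4.23 × 10⁵ ppt = 423 ppb.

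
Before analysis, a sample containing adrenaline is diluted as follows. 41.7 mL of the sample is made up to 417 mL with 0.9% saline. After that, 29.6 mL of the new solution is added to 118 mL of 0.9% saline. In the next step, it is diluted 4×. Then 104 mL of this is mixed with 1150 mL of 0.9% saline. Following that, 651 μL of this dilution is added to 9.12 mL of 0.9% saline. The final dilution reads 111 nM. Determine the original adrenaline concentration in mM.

4.01 mM

Overall dilution factor = 10 × 4.986 × 4 × 12.06 × 15.01 = 3.61 × 10⁴.
Original = 111 nM × 3.61 × 10⁴ = 4.01 × 10⁶ nM = 4.01 mM.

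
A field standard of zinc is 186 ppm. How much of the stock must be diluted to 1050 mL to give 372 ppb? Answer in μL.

2100 μL

372 ppb = 0.372 ppm.
V₁ = C₂V₂/C₁ = 0.372 × 1050 / 186 = 2.10 mL = 2100 μL.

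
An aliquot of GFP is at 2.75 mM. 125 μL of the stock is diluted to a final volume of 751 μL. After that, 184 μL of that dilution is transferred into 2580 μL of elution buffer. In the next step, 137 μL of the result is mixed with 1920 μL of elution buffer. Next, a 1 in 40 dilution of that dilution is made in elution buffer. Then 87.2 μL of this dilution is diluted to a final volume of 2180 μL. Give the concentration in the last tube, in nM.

2.03 nM

Overall dilution factor = 6.008 × 15.02 × 15.01 × 40 × 25 = 1.36 × 10⁶.
2.75 mM / 1.36 × 10⁶ = 2.03 × 10⁻⁶ mM = 2.03 nM.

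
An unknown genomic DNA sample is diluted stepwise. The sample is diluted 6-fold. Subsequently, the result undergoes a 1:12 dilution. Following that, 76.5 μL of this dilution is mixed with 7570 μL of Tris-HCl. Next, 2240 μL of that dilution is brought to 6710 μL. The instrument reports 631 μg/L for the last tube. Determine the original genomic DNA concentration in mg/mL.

Overall dilution factor = 6 × 12 × 99.95 × 2.996 = 2.16 × 10⁴.
Original = 631 μg/L × 2.16 × 10⁴ = 1.36 × 10⁷ μg/L = 13.6 mg/mL.

13.6 mg/mL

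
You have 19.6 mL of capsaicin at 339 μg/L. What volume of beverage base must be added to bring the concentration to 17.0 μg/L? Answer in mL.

371 mL

V₂ = C₁V₁/C₂ = 339 × 19.6 / 17.0 = 391 mL.
Diluent to add = V₂ − V₁ = 391 − 19.6 = 371 mL.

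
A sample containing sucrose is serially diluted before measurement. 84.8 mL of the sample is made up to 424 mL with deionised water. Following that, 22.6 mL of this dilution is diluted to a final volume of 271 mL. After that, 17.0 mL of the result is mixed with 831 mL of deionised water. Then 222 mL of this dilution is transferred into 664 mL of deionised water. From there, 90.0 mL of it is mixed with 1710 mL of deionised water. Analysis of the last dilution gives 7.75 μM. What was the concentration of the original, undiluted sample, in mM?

Overall dilution factor = 5 × 11.99 × 49.88 × 3.991 × 20 = 2.39 × 10⁵.
Original = 7.75 μM × 2.39 × 10⁵ = 1.85 × 10⁶ μM = 1850 mM.

1850 mM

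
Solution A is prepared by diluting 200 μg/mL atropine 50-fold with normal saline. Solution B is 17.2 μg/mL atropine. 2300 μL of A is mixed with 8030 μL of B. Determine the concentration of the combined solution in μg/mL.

14.3 μg/mL

C_A = 200 μg/mL / 50 = 4.00 μg/mL.
C_mix = (C_A·V_A + C_B·V_B)/(V_A + V_B) = (4.00×2300 + 17.2×8030) / 10330 = 14.3 μg/mL.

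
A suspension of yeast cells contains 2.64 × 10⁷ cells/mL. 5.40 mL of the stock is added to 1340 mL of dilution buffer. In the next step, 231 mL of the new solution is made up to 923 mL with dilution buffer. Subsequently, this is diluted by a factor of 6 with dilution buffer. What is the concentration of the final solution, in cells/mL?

4420 cells/mL

Overall dilution factor = 249.1 × 3.996 × 6 = 5973.
2.64 × 10⁷ cells/mL / 5973 = 4420 cells/mL.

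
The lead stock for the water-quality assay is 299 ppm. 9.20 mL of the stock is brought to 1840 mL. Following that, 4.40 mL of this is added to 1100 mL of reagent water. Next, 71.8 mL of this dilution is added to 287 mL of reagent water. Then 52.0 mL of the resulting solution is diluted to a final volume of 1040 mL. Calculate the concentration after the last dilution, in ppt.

Overall dilution factor = 200 × 251 × 4.997 × 20 = 5.02 × 10⁶.
299 ppm / 5.02 × 10⁶ = 5.96 × 10⁻⁵ ppm = 59.6 ppt.

59.6 ppt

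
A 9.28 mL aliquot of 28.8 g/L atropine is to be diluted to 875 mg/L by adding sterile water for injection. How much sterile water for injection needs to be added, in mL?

875 mg/L = 0.875 g/L.
V₂ = C₁V₁/C₂ = 28.8 × 9.28 / 0.875 = 305 mL.
Diluent to add = V₂ − V₁ = 305 − 9.28 = 296 mL.

296 mL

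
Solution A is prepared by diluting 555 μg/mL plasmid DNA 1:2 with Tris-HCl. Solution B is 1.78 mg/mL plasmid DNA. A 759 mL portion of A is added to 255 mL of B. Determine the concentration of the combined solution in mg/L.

655 mg/L

C_A = 555 μg/mL / 2 = 278 μg/mL.
C_B = 1.78 mg/mL = 1780 μg/mL.
C_mix = (C_A·V_A + C_B·V_B)/(V_A + V_B) = (278×759 + 1780×255) / 1014 = 655 μg/mL = 655 mg/L.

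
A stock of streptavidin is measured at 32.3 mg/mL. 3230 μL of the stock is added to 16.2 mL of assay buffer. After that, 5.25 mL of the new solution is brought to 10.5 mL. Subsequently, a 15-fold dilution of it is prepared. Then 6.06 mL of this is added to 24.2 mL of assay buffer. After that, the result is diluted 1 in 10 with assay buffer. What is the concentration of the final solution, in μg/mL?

3.58 μg/mL

Overall dilution factor = 6.015 × 2 × 15 × 4.993 × 10 = 9011.
32.3 mg/mL / 9011 = 3.58 × 10⁻³ mg/mL = 3.58 μg/mL.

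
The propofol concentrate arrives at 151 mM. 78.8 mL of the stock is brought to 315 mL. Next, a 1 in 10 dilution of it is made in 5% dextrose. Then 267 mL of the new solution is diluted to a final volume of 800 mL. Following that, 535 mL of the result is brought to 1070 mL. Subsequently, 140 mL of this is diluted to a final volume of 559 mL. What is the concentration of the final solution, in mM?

0.158 mM

Overall dilution factor = 3.997 × 10 × 2.996 × 2 × 3.993 = 956.
151 mM / 956 = 0.158 mM.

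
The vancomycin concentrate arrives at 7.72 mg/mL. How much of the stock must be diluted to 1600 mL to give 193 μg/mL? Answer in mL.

40.0 mL

193 μg/mL = 0.193 mg/mL.
V₁ = C₂V₂/C₁ = 0.193 × 1600 / 7.72 = 40.0 mL.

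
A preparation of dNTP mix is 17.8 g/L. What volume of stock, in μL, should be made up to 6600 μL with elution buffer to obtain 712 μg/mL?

712 μg/mL = 0.712 g/L.
V₁ = C₂V₂/C₁ = 0.712 × 6600 / 17.8 = 264 μL.

264 μL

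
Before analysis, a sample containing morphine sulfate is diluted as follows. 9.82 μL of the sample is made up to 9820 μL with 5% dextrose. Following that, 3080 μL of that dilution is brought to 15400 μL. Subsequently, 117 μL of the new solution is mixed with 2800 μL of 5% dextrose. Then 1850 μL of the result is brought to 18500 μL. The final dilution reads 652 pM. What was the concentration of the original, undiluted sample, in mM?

Overall dilution factor = 1000 × 5 × 24.93 × 10 = 1.25 × 10⁶.
Original = 652 pM × 1.25 × 10⁶ = 8.13 × 10⁸ pM = 0.813 mM.

0.813 mM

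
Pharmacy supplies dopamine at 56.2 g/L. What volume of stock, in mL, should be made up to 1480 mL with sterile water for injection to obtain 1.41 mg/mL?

1.41 mg/mL = 1.41 g/L.
V₁ = C₂V₂/C₁ = 1.41 × 1480 / 56.2 = 37.1 mL.

37.1 mL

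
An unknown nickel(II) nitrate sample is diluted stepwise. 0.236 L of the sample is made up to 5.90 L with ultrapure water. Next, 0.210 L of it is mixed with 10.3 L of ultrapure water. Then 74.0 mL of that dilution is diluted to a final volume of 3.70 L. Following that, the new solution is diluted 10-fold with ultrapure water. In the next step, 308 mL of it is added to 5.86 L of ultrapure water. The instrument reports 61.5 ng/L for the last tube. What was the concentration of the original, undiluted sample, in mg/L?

Overall dilution factor = 25 × 50.05 × 50 × 10 × 20.03 = 1.25 × 10⁷.
Original = 61.5 ng/L × 1.25 × 10⁷ = 7.70 × 10⁸ ng/L = 770 mg/L.

770 mg/L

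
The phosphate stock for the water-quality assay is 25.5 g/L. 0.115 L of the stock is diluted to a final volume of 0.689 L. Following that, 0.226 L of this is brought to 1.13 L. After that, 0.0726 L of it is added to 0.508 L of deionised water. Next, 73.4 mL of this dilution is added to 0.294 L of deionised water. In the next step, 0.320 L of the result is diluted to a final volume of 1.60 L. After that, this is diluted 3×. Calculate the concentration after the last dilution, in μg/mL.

1.42 μg/mL

Overall dilution factor = 5.991 × 5 × 7.997 × 5.005 × 5 × 3 = 1.80 × 10⁴.
25.5 g/L / 1.80 × 10⁴ = 1.42 × 10⁻³ g/L = 1.42 μg/mL.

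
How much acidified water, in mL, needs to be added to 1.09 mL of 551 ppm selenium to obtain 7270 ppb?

7270 ppb = 7.27 ppm.
V₂ = C₁V₁/C₂ = 551 × 1.09 / 7.27 = 82.6 mL.
Diluent to add = V₂ − V₁ = 82.6 − 1.09 = 81.5 mL.

81.5 mL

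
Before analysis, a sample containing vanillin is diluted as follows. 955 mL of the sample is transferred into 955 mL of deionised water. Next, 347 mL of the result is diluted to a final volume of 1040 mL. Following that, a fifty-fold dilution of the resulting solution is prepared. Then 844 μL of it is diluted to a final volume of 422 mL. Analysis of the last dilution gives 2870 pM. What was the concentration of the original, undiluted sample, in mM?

0.430 mM

Overall dilution factor = 2 × 2.997 × 50 × 500 = 1.50 × 10⁵.
Original = 2870 pM × 1.50 × 10⁵ = 4.30 × 10⁸ pM = 0.430 mM.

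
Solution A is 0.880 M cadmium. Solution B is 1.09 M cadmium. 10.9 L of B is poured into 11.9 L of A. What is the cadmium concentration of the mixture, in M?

0.980 M

C_mix = (C_A·V_A + C_B·V_B)/(V_A + V_B) = (0.880×11.9 + 1.09×10.9) / 22.80 = 0.980 M.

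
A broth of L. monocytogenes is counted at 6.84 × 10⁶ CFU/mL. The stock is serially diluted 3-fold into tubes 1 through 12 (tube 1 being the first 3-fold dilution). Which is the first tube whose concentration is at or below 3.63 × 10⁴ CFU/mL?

Tube n has concentration 6.84 × 10⁶ CFU/mL / 3ⁿ.
Need 3ⁿ ≥ 6.84 × 10⁶ CFU/mL / 3.63 × 10⁴ CFU/mL = 188, so n ≥ 4.77.
First such tube: n = 5.

tube 5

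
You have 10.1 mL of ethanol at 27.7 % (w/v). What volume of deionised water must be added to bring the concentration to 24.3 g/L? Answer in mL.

105 mL

24.3 g/L = 2.43 % (w/v).
V₂ = C₁V₁/C₂ = 27.7 × 10.1 / 2.43 = 115 mL.
Diluent to add = V₂ − V₁ = 115 − 10.1 = 105 mL.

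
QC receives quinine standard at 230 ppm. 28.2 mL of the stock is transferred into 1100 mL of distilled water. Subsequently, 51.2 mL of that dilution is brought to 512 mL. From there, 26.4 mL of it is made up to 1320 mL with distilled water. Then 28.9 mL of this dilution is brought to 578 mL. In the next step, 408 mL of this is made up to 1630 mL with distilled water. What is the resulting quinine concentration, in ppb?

0.144 ppb

Overall dilution factor = 40.01 × 10 × 50 × 20 × 3.995 = 1.60 × 10⁶.
230 ppm / 1.60 × 10⁶ = 1.44 × 10⁻⁴ ppm = 0.144 ppb.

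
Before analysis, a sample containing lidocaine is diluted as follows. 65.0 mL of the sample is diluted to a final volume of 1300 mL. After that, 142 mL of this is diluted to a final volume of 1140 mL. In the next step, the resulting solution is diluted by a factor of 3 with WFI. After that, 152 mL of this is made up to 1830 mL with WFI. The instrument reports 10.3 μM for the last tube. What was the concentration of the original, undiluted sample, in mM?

Overall dilution factor = 20 × 8.028 × 3 × 12.04 = 5799.
Original = 10.3 μM × 5799 = 5.97 × 10⁴ μM = 59.7 mM.

59.7 mM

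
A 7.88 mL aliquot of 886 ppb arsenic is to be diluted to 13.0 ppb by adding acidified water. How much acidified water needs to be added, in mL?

V₂ = C₁V₁/C₂ = 886 × 7.88 / 13.0 = 537 mL.
Diluent to add = V₂ − V₁ = 537 − 7.88 = 529 mL.

529 mL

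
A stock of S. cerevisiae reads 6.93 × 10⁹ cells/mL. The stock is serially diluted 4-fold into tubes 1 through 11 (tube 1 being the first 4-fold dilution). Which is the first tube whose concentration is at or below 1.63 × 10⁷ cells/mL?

tube 5

Tube n has concentration 6.93 × 10⁹ cells/mL / 4ⁿ.
Need 4ⁿ ≥ 6.93 × 10⁹ cells/mL / 1.63 × 10⁷ cells/mL = 425, so n ≥ 4.37.
First such tube: n = 5.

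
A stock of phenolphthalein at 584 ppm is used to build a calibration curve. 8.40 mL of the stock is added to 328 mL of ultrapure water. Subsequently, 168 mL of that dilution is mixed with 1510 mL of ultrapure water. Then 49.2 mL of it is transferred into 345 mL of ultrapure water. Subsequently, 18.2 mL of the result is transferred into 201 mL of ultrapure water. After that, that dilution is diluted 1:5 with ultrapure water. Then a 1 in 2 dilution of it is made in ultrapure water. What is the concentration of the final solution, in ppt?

1510 ppt

Overall dilution factor = 40.05 × 9.988 × 8.012 × 12.04 × 5 × 2 = 3.86 × 10⁵.
584 ppm / 3.86 × 10⁵ = 1.51 × 10⁻³ ppm = 1510 ppt.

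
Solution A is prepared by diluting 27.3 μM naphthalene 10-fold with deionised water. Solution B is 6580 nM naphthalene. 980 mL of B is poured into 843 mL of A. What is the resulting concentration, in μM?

C_A = 27.3 μM / 10 = 2.73 μM.
C_B = 6580 nM = 6.58 μM.
C_mix = (C_A·V_A + C_B·V_B)/(V_A + V_B) = (2.73×843 + 6.58×980) / 1823 = 4.80 μM.

4.80 μM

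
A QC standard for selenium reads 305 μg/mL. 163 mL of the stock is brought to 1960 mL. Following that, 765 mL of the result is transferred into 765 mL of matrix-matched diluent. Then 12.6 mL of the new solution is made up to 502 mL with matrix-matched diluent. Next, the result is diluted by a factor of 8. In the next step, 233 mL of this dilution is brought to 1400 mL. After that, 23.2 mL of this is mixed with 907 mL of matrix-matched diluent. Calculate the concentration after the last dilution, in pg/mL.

Overall dilution factor = 12.02 × 2 × 39.84 × 8 × 6.009 × 40.09 = 1.85 × 10⁶.
305 μg/mL / 1.85 × 10⁶ = 1.65 × 10⁻⁴ μg/mL = 165 pg/mL.

165 pg/mL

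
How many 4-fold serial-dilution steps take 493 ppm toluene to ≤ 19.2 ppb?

8

Need 4ⁿ ≥ 2.57 × 10⁴, so n ≥ log(2.57 × 10⁴)/log(4) = 7.32.
Minimum whole steps: n = 8.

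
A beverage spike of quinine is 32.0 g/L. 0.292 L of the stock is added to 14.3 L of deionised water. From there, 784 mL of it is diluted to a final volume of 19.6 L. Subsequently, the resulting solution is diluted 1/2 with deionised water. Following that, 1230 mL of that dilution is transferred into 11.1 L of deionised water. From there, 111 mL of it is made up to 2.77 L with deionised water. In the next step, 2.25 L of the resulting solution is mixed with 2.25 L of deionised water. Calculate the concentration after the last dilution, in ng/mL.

Overall dilution factor = 49.97 × 25 × 2 × 10.02 × 24.95 × 2 = 1.25 × 10⁶.
32.0 g/L / 1.25 × 10⁶ = 2.56 × 10⁻⁵ g/L = 25.6 ng/mL.

25.6 ng/mL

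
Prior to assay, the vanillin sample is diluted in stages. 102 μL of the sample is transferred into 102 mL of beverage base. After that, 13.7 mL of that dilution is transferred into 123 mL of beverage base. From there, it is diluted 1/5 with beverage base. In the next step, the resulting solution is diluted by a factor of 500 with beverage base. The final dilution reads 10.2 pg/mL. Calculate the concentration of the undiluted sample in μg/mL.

Overall dilution factor = 1001 × 9.978 × 5 × 500 = 2.50 × 10⁷.
Original = 10.2 pg/mL × 2.50 × 10⁷ = 2.55 × 10⁸ pg/mL = 255 μg/mL.

255 μg/mL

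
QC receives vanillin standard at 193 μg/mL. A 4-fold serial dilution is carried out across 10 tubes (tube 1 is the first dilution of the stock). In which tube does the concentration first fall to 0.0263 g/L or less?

tube 2

Tube n has concentration 193 μg/mL / 4ⁿ.
Need 4ⁿ ≥ 193 μg/mL / 0.0263 g/L = 7.34, so n ≥ 1.44.
First such tube: n = 2.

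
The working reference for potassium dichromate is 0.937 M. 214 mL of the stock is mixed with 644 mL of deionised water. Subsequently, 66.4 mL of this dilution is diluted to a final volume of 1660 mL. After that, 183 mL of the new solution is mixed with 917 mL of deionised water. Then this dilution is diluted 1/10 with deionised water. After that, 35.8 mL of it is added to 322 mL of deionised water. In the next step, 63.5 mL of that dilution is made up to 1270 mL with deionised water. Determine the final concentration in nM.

Overall dilution factor = 4.009 × 25 × 6.011 × 10 × 9.994 × 20 = 1.20 × 10⁶.
0.937 M / 1.20 × 10⁶ = 7.78 × 10⁻⁷ M = 778 nM.

778 nM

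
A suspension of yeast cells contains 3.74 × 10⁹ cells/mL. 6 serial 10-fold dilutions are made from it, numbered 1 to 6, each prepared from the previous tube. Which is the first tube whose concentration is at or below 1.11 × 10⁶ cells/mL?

Tube n has concentration 3.74 × 10⁹ cells/mL / 10ⁿ.
Need 10ⁿ ≥ 3.74 × 10⁹ cells/mL / 1.11 × 10⁶ cells/mL = 3369, so n ≥ 3.53.
First such tube: n = 4.

tube 4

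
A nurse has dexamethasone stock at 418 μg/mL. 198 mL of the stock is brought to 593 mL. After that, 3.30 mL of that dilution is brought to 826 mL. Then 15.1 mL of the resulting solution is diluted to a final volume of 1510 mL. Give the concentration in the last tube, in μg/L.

5.58 μg/L

Overall dilution factor = 2.995 × 250.3 × 100 = 7.50 × 10⁴.
418 μg/mL / 7.50 × 10⁴ = 5.58 × 10⁻³ μg/mL = 5.58 μg/L.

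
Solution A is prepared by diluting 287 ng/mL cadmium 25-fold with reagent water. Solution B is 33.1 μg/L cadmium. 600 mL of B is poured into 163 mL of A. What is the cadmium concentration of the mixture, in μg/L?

C_A = 287 ng/mL / 25 = 11.5 ng/mL.
C_B = 33.1 μg/L = 33.1 ng/mL.
C_mix = (C_A·V_A + C_B·V_B)/(V_A + V_B) = (11.5×163 + 33.1×600) / 763.0 = 28.5 ng/mL = 28.5 μg/L.

28.5 μg/L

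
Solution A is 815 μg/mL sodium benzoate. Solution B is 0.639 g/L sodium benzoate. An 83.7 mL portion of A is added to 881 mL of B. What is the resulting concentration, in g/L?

C_B = 0.639 g/L = 639 μg/mL.
C_mix = (C_A·V_A + C_B·V_B)/(V_A + V_B) = (815×83.7 + 639×881) / 964.7 = 654 μg/mL = 0.654 g/L.

0.654 g/L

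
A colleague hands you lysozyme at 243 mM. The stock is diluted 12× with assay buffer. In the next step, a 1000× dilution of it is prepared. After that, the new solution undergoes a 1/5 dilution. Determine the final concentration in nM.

Overall dilution factor = 12 × 1000 × 5 = 6.00 × 10⁴.
243 mM / 6.00 × 10⁴ = 4.05 × 10⁻³ mM = 4050 nM.

4050 nM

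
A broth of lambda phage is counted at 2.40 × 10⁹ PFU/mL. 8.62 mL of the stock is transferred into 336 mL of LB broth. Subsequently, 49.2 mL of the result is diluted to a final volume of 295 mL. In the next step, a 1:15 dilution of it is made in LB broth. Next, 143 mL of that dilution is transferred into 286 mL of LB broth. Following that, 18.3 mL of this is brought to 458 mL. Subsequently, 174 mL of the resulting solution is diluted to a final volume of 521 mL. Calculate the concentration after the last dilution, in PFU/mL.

2970 PFU/mL

Overall dilution factor = 39.98 × 5.996 × 15 × 3 × 25.03 × 2.994 = 8.08 × 10⁵.
2.40 × 10⁹ PFU/mL / 8.08 × 10⁵ = 2970 PFU/mL.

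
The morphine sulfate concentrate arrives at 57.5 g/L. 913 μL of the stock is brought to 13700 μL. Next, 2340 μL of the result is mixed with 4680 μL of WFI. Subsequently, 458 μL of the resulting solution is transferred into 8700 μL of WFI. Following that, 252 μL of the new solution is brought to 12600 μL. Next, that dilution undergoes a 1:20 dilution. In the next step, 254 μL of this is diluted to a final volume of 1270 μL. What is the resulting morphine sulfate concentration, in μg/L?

Overall dilution factor = 15.01 × 3 × 20.00 × 50 × 20 × 5 = 4.50 × 10⁶.
57.5 g/L / 4.50 × 10⁶ = 1.28 × 10⁻⁵ g/L = 12.8 μg/L.

12.8 μg/L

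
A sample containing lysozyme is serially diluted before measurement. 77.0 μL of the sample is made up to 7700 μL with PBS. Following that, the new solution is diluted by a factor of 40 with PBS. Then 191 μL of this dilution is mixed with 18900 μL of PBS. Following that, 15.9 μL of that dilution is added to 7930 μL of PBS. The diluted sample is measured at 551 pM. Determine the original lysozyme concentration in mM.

Overall dilution factor = 100 × 40 × 99.95 × 499.7 = 2.00 × 10⁸.
Original = 551 pM × 2.00 × 10⁸ = 1.10 × 10¹¹ pM = 110 mM.

110 mM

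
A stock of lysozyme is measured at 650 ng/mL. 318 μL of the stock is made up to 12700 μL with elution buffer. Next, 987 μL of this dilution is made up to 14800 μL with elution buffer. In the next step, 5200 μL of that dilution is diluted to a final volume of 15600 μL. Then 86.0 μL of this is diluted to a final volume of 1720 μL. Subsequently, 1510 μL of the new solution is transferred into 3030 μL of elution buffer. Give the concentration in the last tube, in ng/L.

6.02 ng/L

Overall dilution factor = 39.94 × 14.99 × 3 × 20 × 3.007 = 1.08 × 10⁵.
650 ng/mL / 1.08 × 10⁵ = 6.02 × 10⁻³ ng/mL = 6.02 ng/L.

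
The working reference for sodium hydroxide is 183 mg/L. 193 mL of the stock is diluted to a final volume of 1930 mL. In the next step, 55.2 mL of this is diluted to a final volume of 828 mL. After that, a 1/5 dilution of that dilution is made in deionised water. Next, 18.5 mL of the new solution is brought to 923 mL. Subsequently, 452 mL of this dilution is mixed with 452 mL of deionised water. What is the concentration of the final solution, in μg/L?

2.45 μg/L

Overall dilution factor = 10 × 15 × 5 × 49.89 × 2 = 7.48 × 10⁴.
183 mg/L / 7.48 × 10⁴ = 2.45 × 10⁻³ mg/L = 2.45 μg/L.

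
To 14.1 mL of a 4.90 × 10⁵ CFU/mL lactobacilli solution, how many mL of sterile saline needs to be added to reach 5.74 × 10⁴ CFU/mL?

106 mL

V₂ = C₁V₁/C₂ = 4.90 × 10⁵ × 14.1 / 5.74 × 10⁴ = 120 mL.
Diluent to add = V₂ − V₁ = 120 − 14.1 = 106 mL.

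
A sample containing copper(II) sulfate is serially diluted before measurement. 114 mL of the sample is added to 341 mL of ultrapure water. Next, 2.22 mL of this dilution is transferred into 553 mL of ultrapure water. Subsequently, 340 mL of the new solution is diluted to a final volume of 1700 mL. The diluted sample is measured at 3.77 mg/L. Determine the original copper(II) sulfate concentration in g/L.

18.8 g/L

Overall dilution factor = 3.991 × 250.1 × 5 = 4991.
Original = 3.77 mg/L × 4991 = 1.88 × 10⁴ mg/L = 18.8 g/L.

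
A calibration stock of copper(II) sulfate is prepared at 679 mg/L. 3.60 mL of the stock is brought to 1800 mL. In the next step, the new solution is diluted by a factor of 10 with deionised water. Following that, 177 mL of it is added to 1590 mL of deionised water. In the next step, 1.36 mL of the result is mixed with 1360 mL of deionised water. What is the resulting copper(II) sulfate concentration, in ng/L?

13.6 ng/L

Overall dilution factor = 500 × 10 × 9.983 × 1001 = 5.00 × 10⁷.
679 mg/L / 5.00 × 10⁷ = 1.36 × 10⁻⁵ mg/L = 13.6 ng/L.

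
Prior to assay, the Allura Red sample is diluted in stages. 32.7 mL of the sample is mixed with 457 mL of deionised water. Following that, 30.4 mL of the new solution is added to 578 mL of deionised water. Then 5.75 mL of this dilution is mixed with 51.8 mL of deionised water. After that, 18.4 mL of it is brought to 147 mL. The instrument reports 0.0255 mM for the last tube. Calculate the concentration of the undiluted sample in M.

Overall dilution factor = 14.98 × 20.01 × 10.01 × 7.989 = 2.40 × 10⁴.
Original = 0.0255 mM × 2.40 × 10⁴ = 611 mM = 0.611 M.

0.611 M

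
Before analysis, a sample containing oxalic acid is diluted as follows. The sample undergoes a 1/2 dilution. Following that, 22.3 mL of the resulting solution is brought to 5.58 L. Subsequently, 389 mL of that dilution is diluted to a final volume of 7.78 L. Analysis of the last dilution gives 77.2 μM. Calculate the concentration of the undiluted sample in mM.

Overall dilution factor = 2 × 250.2 × 20 = 1.00 × 10⁴.
Original = 77.2 μM × 1.00 × 10⁴ = 7.73 × 10⁵ μM = 773 mM.

773 mM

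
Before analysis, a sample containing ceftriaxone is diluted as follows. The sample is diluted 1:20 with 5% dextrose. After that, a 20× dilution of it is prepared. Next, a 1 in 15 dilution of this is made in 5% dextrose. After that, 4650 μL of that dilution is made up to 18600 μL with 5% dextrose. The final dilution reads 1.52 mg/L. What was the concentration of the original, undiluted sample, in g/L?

Overall dilution factor = 20 × 20 × 15 × 4 = 2.40 × 10⁴.
Original = 1.52 mg/L × 2.40 × 10⁴ = 3.65 × 10⁴ mg/L = 36.5 g/L.

36.5 g/L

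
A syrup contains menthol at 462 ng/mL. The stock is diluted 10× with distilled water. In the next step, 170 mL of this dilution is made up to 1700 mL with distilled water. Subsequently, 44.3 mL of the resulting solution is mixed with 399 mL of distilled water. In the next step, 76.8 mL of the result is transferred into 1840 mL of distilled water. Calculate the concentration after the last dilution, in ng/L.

18.5 ng/L

Overall dilution factor = 10 × 10 × 10.01 × 24.96 = 2.50 × 10⁴.
462 ng/mL / 2.50 × 10⁴ = 0.0185 ng/mL = 18.5 ng/L.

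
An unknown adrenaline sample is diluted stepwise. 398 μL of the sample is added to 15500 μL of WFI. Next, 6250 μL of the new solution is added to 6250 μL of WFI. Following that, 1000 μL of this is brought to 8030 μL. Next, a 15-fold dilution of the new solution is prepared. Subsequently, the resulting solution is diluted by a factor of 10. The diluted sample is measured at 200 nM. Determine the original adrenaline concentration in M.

Overall dilution factor = 39.94 × 2 × 8.030 × 15 × 10 = 9.62 × 10⁴.
Original = 200 nM × 9.62 × 10⁴ = 1.92 × 10⁷ nM = 0.0192 M.

0.0192 M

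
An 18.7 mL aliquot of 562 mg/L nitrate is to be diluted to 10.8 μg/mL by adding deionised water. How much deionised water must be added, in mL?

954 mL

10.8 μg/mL = 10.8 mg/L.
V₂ = C₁V₁/C₂ = 562 × 18.7 / 10.8 = 973 mL.
Diluent to add = V₂ − V₁ = 973 − 18.7 = 954 mL.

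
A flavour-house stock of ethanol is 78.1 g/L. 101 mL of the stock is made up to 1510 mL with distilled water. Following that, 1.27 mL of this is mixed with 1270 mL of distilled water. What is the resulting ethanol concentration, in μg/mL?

5.22 μg/mL

Overall dilution factor = 14.95 × 1001 = 1.50 × 10⁴.
78.1 g/L / 1.50 × 10⁴ = 5.22 × 10⁻³ g/L = 5.22 μg/mL.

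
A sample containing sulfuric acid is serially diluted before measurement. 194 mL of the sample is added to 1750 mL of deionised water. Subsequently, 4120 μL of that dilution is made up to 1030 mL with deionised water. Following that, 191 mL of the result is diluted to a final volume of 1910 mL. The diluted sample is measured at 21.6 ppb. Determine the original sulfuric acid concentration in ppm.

541 ppm

Overall dilution factor = 10.02 × 250 × 10 = 2.51 × 10⁴.
Original = 21.6 ppb × 2.51 × 10⁴ = 5.41 × 10⁵ ppb = 541 ppm.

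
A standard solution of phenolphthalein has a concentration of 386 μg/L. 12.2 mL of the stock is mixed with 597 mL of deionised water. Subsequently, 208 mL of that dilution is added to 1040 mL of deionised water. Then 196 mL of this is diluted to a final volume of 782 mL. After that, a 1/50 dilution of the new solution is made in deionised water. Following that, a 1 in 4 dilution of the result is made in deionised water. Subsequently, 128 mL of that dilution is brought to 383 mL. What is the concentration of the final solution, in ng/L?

Overall dilution factor = 49.93 × 6 × 3.990 × 50 × 4 × 2.992 = 7.15 × 10⁵.
386 μg/L / 7.15 × 10⁵ = 5.40 × 10⁻⁴ μg/L = 0.540 ng/L.

0.540 ng/L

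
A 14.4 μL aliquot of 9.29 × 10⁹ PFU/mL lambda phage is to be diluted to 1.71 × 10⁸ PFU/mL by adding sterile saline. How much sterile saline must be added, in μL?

768 μL

V₂ = C₁V₁/C₂ = 9.29 × 10⁹ × 14.4 / 1.71 × 10⁸ = 782 μL.
Diluent to add = V₂ − V₁ = 782 − 14.4 = 768 μL.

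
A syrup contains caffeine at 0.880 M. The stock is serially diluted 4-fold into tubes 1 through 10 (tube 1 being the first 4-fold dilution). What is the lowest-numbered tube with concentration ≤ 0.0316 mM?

Tube n has concentration 0.880 M / 4ⁿ.
Need 4ⁿ ≥ 0.880 M / 0.0316 mM = 2.78 × 10⁴, so n ≥ 7.38.
First such tube: n = 8.

tube 8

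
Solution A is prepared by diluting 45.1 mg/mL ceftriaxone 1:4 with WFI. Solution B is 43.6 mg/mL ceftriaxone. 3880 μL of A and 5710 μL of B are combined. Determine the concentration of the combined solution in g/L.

30.5 g/L

C_A = 45.1 mg/mL / 4 = 11.3 mg/mL.
C_mix = (C_A·V_A + C_B·V_B)/(V_A + V_B) = (11.3×3880 + 43.6×5710) / 9590 = 30.5 mg/mL = 30.5 g/L.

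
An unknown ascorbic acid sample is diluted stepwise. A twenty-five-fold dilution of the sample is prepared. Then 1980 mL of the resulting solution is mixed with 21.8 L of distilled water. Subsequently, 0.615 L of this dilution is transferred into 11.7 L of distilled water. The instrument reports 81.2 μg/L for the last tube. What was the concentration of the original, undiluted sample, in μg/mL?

488 μg/mL

Overall dilution factor = 25 × 12.01 × 20.02 = 6012.
Original = 81.2 μg/L × 6012 = 4.88 × 10⁵ μg/L = 488 μg/mL.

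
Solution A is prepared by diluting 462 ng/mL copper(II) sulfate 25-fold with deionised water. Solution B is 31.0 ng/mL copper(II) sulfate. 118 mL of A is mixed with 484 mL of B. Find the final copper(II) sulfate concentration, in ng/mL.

C_A = 462 ng/mL / 25 = 18.5 ng/mL.
C_mix = (C_A·V_A + C_B·V_B)/(V_A + V_B) = (18.5×118 + 31.0×484) / 602.0 = 28.5 ng/mL.

28.5 ng/mL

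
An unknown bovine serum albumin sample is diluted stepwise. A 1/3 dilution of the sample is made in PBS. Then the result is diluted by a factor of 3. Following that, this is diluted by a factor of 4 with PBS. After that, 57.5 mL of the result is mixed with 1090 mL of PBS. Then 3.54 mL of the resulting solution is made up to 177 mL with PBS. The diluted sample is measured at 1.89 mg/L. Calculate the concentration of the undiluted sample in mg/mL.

Overall dilution factor = 3 × 3 × 4 × 19.96 × 50 = 3.59 × 10⁴.
Original = 1.89 mg/L × 3.59 × 10⁴ = 6.79 × 10⁴ mg/L = 67.9 mg/mL.

67.9 mg/mL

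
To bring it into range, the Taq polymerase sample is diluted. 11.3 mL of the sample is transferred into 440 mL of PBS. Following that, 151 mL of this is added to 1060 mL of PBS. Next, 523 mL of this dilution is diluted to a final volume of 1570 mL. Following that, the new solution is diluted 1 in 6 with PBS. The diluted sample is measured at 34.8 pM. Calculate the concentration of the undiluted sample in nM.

201 nM

Overall dilution factor = 39.94 × 8.020 × 3.002 × 6 = 5769.
Original = 34.8 pM × 5769 = 2.01 × 10⁵ pM = 201 nM.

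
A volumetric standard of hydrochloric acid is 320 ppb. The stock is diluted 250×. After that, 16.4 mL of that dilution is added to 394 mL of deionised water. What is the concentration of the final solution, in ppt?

Overall dilution factor = 250 × 25.02 = 6256.
320 ppb / 6256 = 0.0512 ppb = 51.2 ppt.

51.2 ppt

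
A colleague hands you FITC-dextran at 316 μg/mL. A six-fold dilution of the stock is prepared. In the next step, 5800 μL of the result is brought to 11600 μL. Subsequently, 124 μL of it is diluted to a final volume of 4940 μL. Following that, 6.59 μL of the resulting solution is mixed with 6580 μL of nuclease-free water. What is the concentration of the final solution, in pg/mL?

661 pg/mL

Overall dilution factor = 6 × 2 × 39.84 × 999.5 = 4.78 × 10⁵.
316 μg/mL / 4.78 × 10⁵ = 6.61 × 10⁻⁴ μg/mL = 661 pg/mL.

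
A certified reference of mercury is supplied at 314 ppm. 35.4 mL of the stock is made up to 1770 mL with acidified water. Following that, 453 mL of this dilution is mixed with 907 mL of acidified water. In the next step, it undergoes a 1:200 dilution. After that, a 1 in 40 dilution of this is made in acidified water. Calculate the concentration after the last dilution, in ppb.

0.261 ppb

Overall dilution factor = 50 × 3.002 × 200 × 40 = 1.20 × 10⁶.
314 ppm / 1.20 × 10⁶ = 2.61 × 10⁻⁴ ppm = 0.261 ppb.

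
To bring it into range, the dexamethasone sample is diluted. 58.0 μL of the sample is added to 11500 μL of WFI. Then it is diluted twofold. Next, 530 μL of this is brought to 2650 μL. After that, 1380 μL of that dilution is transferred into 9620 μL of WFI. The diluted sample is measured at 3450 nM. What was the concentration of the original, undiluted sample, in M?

Overall dilution factor = 199.3 × 2 × 5 × 7.971 = 1.59 × 10⁴.
Original = 3450 nM × 1.59 × 10⁴ = 5.48 × 10⁷ nM = 0.0548 M.

0.0548 M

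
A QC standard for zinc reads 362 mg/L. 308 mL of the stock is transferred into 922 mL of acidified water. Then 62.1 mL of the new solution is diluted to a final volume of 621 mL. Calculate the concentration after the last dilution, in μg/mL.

Overall dilution factor = 3.994 × 10 = 39.9.
362 mg/L / 39.9 = 9.06 mg/L = 9.06 μg/mL.

9.06 μg/mL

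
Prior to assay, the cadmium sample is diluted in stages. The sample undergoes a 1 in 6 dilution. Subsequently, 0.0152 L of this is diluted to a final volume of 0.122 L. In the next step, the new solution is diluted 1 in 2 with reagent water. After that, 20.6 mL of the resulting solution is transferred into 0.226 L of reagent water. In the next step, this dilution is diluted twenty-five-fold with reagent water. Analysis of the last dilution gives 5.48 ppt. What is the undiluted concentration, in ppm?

Overall dilution factor = 6 × 8.026 × 2 × 11.97 × 25 = 2.88 × 10⁴.
Original = 5.48 ppt × 2.88 × 10⁴ = 1.58 × 10⁵ ppt = 0.158 ppm.

0.158 ppm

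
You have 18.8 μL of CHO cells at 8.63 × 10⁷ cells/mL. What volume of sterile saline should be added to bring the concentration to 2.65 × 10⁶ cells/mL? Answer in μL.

593 μL

V₂ = C₁V₁/C₂ = 8.63 × 10⁷ × 18.8 / 2.65 × 10⁶ = 612 μL.
Diluent to add = V₂ − V₁ = 612 − 18.8 = 593 μL.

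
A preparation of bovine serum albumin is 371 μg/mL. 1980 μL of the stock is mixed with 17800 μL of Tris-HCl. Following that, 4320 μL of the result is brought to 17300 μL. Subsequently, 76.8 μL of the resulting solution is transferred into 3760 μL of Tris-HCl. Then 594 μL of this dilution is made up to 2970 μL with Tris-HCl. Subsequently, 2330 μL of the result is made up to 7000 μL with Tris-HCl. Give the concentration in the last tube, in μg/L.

12.4 μg/L

Overall dilution factor = 9.990 × 4.005 × 49.96 × 5 × 3.004 = 3.00 × 10⁴.
371 μg/mL / 3.00 × 10⁴ = 0.0124 μg/mL = 12.4 μg/L.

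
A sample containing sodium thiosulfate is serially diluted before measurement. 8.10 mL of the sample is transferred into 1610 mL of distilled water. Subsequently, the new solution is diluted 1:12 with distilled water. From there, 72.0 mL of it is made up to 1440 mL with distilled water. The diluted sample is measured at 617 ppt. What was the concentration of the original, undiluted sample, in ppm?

Overall dilution factor = 199.8 × 12 × 20 = 4.79 × 10⁴.
Original = 617 ppt × 4.79 × 10⁴ = 2.96 × 10⁷ ppt = 29.6 ppm.

29.6 ppm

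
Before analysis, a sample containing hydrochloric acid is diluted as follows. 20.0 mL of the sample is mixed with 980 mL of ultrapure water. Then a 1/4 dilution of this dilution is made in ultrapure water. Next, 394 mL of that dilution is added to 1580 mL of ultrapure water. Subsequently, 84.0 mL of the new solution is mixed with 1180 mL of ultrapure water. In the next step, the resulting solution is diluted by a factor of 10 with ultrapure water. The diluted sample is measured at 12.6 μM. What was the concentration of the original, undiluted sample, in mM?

Overall dilution factor = 50 × 4 × 5.010 × 15.05 × 10 = 1.51 × 10⁵.
Original = 12.6 μM × 1.51 × 10⁵ = 1.90 × 10⁶ μM = 1900 mM.

1900 mM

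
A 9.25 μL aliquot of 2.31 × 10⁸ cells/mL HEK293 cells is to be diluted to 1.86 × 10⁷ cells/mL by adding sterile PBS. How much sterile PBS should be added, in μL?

106 μL

V₂ = C₁V₁/C₂ = 2.31 × 10⁸ × 9.25 / 1.86 × 10⁷ = 115 μL.
Diluent to add = V₂ − V₁ = 115 − 9.25 = 106 μL.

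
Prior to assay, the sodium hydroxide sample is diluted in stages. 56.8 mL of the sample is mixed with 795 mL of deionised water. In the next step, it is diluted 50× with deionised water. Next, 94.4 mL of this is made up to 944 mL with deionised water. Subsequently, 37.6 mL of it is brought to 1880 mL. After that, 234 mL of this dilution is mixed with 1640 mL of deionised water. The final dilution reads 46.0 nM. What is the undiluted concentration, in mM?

Overall dilution factor = 15.00 × 50 × 10 × 50 × 8.009 = 3.00 × 10⁶.
Original = 46.0 nM × 3.00 × 10⁶ = 1.38 × 10⁸ nM = 138 mM.

138 mM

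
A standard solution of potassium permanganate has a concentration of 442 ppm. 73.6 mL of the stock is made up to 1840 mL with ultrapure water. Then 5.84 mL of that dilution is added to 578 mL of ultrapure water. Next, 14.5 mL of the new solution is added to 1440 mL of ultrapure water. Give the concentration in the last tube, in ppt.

Overall dilution factor = 25 × 99.97 × 100.3 = 2.51 × 10⁵.
442 ppm / 2.51 × 10⁵ = 1.76 × 10⁻³ ppm = 1760 ppt.

1760 ppt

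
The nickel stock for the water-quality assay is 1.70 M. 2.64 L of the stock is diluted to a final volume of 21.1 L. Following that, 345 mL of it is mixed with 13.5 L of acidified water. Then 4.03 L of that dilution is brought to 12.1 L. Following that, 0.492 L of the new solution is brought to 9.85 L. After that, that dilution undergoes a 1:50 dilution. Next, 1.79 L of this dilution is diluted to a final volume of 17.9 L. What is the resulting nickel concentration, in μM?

Overall dilution factor = 7.992 × 40.13 × 3.002 × 20.02 × 50 × 10 = 9.64 × 10⁶.
1.70 M / 9.64 × 10⁶ = 1.76 × 10⁻⁷ M = 0.176 μM.

0.176 μM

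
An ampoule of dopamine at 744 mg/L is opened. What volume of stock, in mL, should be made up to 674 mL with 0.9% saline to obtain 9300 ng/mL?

8.42 mL

9300 ng/mL = 9.30 mg/L.
V₁ = C₂V₂/C₁ = 9.30 × 674 / 744 = 8.42 mL.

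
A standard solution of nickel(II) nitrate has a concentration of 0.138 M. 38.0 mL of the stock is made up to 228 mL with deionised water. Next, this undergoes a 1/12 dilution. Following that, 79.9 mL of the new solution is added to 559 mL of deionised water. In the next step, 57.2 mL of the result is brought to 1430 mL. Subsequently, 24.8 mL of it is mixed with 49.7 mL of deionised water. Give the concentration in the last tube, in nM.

Overall dilution factor = 6 × 12 × 7.996 × 25 × 3.004 = 4.32 × 10⁴.
0.138 M / 4.32 × 10⁴ = 3.19 × 10⁻⁶ M = 3190 nM.

3190 nM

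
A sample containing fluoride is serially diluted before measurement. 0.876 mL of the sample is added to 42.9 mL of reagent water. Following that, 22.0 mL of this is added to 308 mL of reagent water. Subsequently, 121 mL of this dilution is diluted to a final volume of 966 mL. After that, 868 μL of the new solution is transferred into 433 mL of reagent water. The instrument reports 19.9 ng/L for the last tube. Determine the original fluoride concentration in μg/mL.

59.5 μg/mL

Overall dilution factor = 49.97 × 15 × 7.983 × 499.8 = 2.99 × 10⁶.
Original = 19.9 ng/L × 2.99 × 10⁶ = 5.95 × 10⁷ ng/L = 59.5 μg/mL.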